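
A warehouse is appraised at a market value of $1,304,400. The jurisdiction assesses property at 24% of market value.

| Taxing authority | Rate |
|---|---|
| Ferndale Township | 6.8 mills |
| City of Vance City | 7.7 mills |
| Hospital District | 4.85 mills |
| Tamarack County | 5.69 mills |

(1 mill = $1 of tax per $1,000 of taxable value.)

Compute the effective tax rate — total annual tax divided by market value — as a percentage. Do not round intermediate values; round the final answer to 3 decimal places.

0.601%

Assessed value = $1,304,400 × 0.24 = $313,056
Ferndale Township: $313,056 × 0.0068 = $2,128.7808
City of Vance City: $313,056 × 0.0077 = $2,410.5312
Hospital District: $313,056 × 0.00485 = $1,518.3216
Tamarack County: $313,056 × 0.00569 = $1,781.28864
Total tax = $7,838.92224
Effective rate = $7,838.92224 ÷ $1,304,400 = 0.601% of market value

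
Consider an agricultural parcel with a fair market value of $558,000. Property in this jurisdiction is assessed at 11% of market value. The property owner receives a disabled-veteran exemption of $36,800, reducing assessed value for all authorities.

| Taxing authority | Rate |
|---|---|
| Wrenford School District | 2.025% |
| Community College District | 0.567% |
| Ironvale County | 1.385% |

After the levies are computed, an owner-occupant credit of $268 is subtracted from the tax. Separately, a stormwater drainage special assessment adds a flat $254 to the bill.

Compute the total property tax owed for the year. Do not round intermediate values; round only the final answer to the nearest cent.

$963.55

Assessed value = $558,000 × 0.11 = $61,380
Taxable value = $61,380 − $36,800 = $24,580
Wrenford School District: $24,580 × 0.02025 = $497.745
Community College District: $24,580 × 0.00567 = $139.3686
Ironvale County: $24,580 × 0.01385 = $340.433
Levies subtotal = $977.5466
After credit = $977.5466 − $268 = $709.5466
Total = $709.5466 + $254 = $963.5466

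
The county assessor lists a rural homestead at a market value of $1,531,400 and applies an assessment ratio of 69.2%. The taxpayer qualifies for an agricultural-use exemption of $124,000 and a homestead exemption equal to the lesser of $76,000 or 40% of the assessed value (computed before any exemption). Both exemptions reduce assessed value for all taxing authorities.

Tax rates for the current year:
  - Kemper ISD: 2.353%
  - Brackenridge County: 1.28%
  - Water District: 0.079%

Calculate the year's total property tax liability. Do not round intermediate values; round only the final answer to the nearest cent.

$31,913.13

Assessed value = $1,531,400 × 0.692 = $1,059,728.8
Homestead exemption = min($76,000, 40% × $1,059,728.8) = min($76,000, $423,891.52) = $76,000 (dollar cap binds)
Taxable value = $1,059,728.8 − $124,000 − $76,000 = $859,728.8
Kemper ISD: $859,728.8 × 0.02353 = $20,229.418664
Brackenridge County: $859,728.8 × 0.0128 = $11,004.52864
Water District: $859,728.8 × 0.00079 = $679.185752
Total = $31,913.133056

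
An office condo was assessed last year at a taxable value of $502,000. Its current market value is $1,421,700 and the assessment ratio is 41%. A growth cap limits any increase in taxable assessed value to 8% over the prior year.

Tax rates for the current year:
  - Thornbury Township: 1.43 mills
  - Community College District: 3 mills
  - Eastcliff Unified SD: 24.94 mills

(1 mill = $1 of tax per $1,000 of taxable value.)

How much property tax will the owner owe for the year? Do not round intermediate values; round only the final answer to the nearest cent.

Uncapped assessed value = $1,421,700 × 0.41 = $582,897
Cap limit = $502,000 × 1.08 = $542,160
Taxable assessed value = min($582,897, $542,160) = $542,160 (cap binds)
Thornbury Township: $542,160 × 0.00143 = $775.2888
Community College District: $542,160 × 0.003 = $1,626.48
Eastcliff Unified SD: $542,160 × 0.02494 = $13,521.4704
Total = $15,923.2392

$15,923.24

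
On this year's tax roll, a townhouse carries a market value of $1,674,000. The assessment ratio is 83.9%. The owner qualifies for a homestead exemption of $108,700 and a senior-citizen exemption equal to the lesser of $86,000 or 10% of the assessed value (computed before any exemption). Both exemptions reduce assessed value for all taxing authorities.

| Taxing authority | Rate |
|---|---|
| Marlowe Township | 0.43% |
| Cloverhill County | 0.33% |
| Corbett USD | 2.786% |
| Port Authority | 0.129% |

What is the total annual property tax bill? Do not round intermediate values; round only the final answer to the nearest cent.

$44,459.64

Assessed value = $1,674,000 × 0.839 = $1,404,486
Senior-citizen exemption = min($86,000, 10% × $1,404,486) = min($86,000, $140,448.6) = $86,000 (dollar cap binds)
Taxable value = $1,404,486 − $108,700 − $86,000 = $1,209,786
Marlowe Township: $1,209,786 × 0.0043 = $5,202.0798
Cloverhill County: $1,209,786 × 0.0033 = $3,992.2938
Corbett USD: $1,209,786 × 0.02786 = $33,704.63796
Port Authority: $1,209,786 × 0.00129 = $1,560.62394
Total = $44,459.6355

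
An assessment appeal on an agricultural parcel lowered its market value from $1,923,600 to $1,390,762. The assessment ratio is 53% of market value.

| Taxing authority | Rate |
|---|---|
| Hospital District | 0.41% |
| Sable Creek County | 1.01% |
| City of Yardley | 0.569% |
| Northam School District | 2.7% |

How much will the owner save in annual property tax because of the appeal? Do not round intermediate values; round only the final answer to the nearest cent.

$13,241.93

Old assessed value = $1,923,600 × 0.53 = $1,019,508
New assessed value = $1,390,762 × 0.53 = $737,103.86
Combined rate = 0.0041 + 0.0101 + 0.00569 + 0.027 = 0.04689
Old tax = $1,019,508 × 0.04689 = $47,804.73012
New tax = $737,103.86 × 0.04689 = $34,562.7999954
Reduction = $47,804.73012 − $34,562.7999954 = $13,241.9301246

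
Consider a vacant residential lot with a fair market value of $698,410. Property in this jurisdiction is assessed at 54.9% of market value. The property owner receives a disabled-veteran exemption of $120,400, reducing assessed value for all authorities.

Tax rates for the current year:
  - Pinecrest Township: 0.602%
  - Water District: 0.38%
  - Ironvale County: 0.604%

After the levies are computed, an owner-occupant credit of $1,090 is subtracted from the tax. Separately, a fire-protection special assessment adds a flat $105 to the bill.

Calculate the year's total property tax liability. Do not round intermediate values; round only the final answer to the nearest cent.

Assessed value = $698,410 × 0.549 = $383,427.09
Taxable value = $383,427.09 − $120,400 = $263,027.09
Pinecrest Township: $263,027.09 × 0.00602 = $1,583.4230818
Water District: $263,027.09 × 0.0038 = $999.502942
Ironvale County: $263,027.09 × 0.00604 = $1,588.6836236
Levies subtotal = $4,171.6096474
After credit = $4,171.6096474 − $1,090 = $3,081.6096474
Total = $3,081.6096474 + $105 = $3,186.6096474

$3,186.61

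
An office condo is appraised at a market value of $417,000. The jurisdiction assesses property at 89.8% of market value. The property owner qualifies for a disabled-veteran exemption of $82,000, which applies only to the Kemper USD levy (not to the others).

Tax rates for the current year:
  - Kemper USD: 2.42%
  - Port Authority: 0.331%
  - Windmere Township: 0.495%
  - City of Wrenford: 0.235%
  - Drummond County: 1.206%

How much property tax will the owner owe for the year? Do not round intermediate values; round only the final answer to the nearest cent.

$15,566.82

Assessed value = $417,000 × 0.898 = $374,466
Kemper USD: ($374,466 − $82,000) × 0.0242 = $292,466 × 0.0242 = $7,077.6772
Port Authority: $374,466 × 0.00331 = $1,239.48246
Windmere Township: $374,466 × 0.00495 = $1,853.6067
City of Wrenford: $374,466 × 0.00235 = $879.9951
Drummond County: $374,466 × 0.01206 = $4,516.05996
Total = $15,566.82142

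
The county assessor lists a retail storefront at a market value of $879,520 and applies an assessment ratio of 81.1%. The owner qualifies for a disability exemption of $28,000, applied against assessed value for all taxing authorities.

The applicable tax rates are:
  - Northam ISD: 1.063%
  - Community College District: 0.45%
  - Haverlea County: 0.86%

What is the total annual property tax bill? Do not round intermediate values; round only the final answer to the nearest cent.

$16,261.95

Assessed value = $879,520 × 0.811 = $713,290.72
Taxable value = $713,290.72 − $28,000 = $685,290.72
Northam ISD: $685,290.72 × 0.01063 = $7,284.6403536
Community College District: $685,290.72 × 0.0045 = $3,083.80824
Haverlea County: $685,290.72 × 0.0086 = $5,893.500192
Total = $7,284.6403536 + $3,083.80824 + $5,893.500192 = $16,261.9487856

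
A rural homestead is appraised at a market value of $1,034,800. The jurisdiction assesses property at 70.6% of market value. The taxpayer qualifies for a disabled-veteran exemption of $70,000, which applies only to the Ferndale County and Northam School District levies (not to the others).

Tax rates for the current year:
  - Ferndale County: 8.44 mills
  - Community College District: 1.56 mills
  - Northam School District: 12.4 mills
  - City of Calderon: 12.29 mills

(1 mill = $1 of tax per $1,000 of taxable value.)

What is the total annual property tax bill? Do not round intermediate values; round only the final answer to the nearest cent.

$23,884.63

Assessed value = $1,034,800 × 0.706 = $730,568.8
Ferndale County: ($730,568.8 − $70,000) × 0.00844 = $660,568.8 × 0.00844 = $5,575.200672
Community College District: $730,568.8 × 0.00156 = $1,139.687328
Northam School District: ($730,568.8 − $70,000) × 0.0124 = $660,568.8 × 0.0124 = $8,191.05312
City of Calderon: $730,568.8 × 0.01229 = $8,978.690552
Total = $23,884.631672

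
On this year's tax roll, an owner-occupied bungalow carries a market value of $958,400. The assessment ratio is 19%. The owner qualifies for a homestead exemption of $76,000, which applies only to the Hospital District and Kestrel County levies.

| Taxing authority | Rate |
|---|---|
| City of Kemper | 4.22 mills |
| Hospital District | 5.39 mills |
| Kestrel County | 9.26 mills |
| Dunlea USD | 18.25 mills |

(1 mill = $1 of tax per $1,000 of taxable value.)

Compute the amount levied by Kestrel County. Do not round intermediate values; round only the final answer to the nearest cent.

$982.45

Assessed value = $958,400 × 0.19 = $182,096
Kestrel County taxable value = $182,096 − $76,000 = $106,096
Kestrel County levy = $106,096 × 0.00926 = $982.44896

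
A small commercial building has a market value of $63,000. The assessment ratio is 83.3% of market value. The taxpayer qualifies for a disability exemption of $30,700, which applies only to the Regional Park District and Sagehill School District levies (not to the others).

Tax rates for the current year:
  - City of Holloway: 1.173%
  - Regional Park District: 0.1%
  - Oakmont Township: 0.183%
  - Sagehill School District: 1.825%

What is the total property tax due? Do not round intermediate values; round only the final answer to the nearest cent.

$1,130.86

Assessed value = $63,000 × 0.833 = $52,479
City of Holloway: $52,479 × 0.01173 = $615.57867
Regional Park District: ($52,479 − $30,700) × 0.001 = $21,779 × 0.001 = $21.779
Oakmont Township: $52,479 × 0.00183 = $96.03657
Sagehill School District: ($52,479 − $30,700) × 0.01825 = $21,779 × 0.01825 = $397.46675
Total = $1,130.86099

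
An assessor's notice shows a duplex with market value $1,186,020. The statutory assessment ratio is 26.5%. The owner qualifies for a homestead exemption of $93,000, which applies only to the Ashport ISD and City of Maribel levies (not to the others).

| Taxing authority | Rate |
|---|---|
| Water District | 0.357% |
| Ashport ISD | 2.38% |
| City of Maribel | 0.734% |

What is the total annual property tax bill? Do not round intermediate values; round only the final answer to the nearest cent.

Assessed value = $1,186,020 × 0.265 = $314,295.3
Water District: $314,295.3 × 0.00357 = $1,122.034221
Ashport ISD: ($314,295.3 − $93,000) × 0.0238 = $221,295.3 × 0.0238 = $5,266.82814
City of Maribel: ($314,295.3 − $93,000) × 0.00734 = $221,295.3 × 0.00734 = $1,624.307502
Total = $8,013.169863

$8,013.17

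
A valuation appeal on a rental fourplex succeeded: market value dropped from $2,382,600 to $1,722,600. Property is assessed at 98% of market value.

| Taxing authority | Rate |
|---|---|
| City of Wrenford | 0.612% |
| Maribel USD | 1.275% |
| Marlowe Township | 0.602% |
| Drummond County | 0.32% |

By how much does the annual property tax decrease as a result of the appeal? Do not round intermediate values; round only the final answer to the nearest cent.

$18,168.61

Old assessed value = $2,382,600 × 0.98 = $2,334,948
New assessed value = $1,722,600 × 0.98 = $1,688,148
Combined rate = 0.00612 + 0.01275 + 0.00602 + 0.0032 = 0.02809
Old tax = $2,334,948 × 0.02809 = $65,588.68932
New tax = $1,688,148 × 0.02809 = $47,420.07732
Reduction = $65,588.68932 − $47,420.07732 = $18,168.612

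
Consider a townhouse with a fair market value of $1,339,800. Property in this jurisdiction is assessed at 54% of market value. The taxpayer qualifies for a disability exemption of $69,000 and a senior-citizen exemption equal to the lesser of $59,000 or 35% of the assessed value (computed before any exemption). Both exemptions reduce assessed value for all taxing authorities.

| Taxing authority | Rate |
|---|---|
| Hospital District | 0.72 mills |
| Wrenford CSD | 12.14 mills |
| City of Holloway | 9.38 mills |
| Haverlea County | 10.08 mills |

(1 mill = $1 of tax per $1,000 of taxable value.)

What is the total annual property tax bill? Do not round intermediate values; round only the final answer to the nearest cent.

Assessed value = $1,339,800 × 0.54 = $723,492
Senior-citizen exemption = min($59,000, 35% × $723,492) = min($59,000, $253,222.2) = $59,000 (dollar cap binds)
Taxable value = $723,492 − $69,000 − $59,000 = $595,492
Hospital District: $595,492 × 0.00072 = $428.75424
Wrenford CSD: $595,492 × 0.01214 = $7,229.27288
City of Holloway: $595,492 × 0.00938 = $5,585.71496
Haverlea County: $595,492 × 0.01008 = $6,002.55936
Total = $19,246.30144

$19,246.30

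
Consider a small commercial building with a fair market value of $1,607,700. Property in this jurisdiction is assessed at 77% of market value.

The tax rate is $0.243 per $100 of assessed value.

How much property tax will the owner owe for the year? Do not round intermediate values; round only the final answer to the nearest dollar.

Assessed value = $1,607,700 × 0.77 = $1,237,929
Tax = $1,237,929 × 0.00243 = $3,008.16747

$3,008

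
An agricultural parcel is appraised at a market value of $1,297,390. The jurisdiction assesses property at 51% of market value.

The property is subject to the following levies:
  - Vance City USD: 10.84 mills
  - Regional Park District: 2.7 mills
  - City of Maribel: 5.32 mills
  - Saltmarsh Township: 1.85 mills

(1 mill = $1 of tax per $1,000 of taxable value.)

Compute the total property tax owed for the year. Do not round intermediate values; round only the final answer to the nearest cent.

Assessed value = $1,297,390 × 0.51 = $661,668.9
Vance City USD: $661,668.9 × 0.01084 = $7,172.490876
Regional Park District: $661,668.9 × 0.0027 = $1,786.50603
City of Maribel: $661,668.9 × 0.00532 = $3,520.078548
Saltmarsh Township: $661,668.9 × 0.00185 = $1,224.087465
Total = $7,172.490876 + $1,786.50603 + $3,520.078548 + $1,224.087465 = $13,703.162919

$13,703.16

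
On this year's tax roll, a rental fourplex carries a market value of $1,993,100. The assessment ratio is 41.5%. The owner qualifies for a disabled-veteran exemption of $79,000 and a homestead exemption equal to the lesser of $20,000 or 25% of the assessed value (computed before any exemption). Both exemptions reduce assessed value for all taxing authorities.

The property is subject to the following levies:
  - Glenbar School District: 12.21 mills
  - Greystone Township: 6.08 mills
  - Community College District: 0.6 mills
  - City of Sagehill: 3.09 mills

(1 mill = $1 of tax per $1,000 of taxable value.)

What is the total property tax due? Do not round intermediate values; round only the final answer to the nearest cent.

Assessed value = $1,993,100 × 0.415 = $827,136.5
Homestead exemption = min($20,000, 25% × $827,136.5) = min($20,000, $206,784.125) = $20,000 (dollar cap binds)
Taxable value = $827,136.5 − $79,000 − $20,000 = $728,136.5
Glenbar School District: $728,136.5 × 0.01221 = $8,890.546665
Greystone Township: $728,136.5 × 0.00608 = $4,427.06992
Community College District: $728,136.5 × 0.0006 = $436.8819
City of Sagehill: $728,136.5 × 0.00309 = $2,249.941785
Total = $16,004.44027

$16,004.44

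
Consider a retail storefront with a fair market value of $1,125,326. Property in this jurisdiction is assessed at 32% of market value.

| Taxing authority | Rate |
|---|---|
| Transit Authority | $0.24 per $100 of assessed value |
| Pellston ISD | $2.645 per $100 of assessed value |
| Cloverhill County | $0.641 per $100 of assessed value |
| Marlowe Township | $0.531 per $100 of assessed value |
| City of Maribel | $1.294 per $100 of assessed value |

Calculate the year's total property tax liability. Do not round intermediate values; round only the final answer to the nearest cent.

$19,269.18

Assessed value = $1,125,326 × 0.32 = $360,104.32
Transit Authority: $360,104.32 × 0.0024 = $864.250368
Pellston ISD: $360,104.32 × 0.02645 = $9,524.759264
Cloverhill County: $360,104.32 × 0.00641 = $2,308.2686912
Marlowe Township: $360,104.32 × 0.00531 = $1,912.1539392
City of Maribel: $360,104.32 × 0.01294 = $4,659.7499008
Total = $864.250368 + $9,524.759264 + $2,308.2686912 + $1,912.1539392 + $4,659.7499008 = $19,269.1821632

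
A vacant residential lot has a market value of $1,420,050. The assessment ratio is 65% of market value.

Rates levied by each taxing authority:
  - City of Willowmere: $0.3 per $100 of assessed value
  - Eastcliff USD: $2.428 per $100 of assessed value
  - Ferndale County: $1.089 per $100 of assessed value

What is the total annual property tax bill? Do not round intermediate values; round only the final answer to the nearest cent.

Assessed value = $1,420,050 × 0.65 = $923,032.5
City of Willowmere: $923,032.5 × 0.003 = $2,769.0975
Eastcliff USD: $923,032.5 × 0.02428 = $22,411.2291
Ferndale County: $923,032.5 × 0.01089 = $10,051.823925
Total = $2,769.0975 + $22,411.2291 + $10,051.823925 = $35,232.150525

$35,232.15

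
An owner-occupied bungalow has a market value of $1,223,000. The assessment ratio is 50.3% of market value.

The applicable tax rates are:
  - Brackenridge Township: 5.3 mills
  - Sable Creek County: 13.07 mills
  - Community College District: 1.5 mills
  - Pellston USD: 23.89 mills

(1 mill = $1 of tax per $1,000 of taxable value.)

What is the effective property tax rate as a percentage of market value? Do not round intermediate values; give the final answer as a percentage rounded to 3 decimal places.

2.201%

Assessed value = $1,223,000 × 0.503 = $615,169
Brackenridge Township: $615,169 × 0.0053 = $3,260.3957
Sable Creek County: $615,169 × 0.01307 = $8,040.25883
Community College District: $615,169 × 0.0015 = $922.7535
Pellston USD: $615,169 × 0.02389 = $14,696.38741
Total tax = $26,919.79544
Effective rate = $26,919.79544 ÷ $1,223,000 = 2.201% of market value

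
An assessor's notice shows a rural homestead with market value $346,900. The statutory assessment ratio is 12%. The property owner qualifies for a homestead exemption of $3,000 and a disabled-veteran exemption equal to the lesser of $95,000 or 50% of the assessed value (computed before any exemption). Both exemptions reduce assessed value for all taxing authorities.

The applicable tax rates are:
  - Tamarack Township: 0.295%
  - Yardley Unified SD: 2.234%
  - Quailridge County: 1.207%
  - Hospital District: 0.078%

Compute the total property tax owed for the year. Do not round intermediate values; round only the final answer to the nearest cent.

Assessed value = $346,900 × 0.12 = $41,628
Disabled-veteran exemption = min($95,000, 50% × $41,628) = min($95,000, $20,814) = $20,814 (percentage binds)
Taxable value = $41,628 − $3,000 − $20,814 = $17,814
Tamarack Township: $17,814 × 0.00295 = $52.5513
Yardley Unified SD: $17,814 × 0.02234 = $397.96476
Quailridge County: $17,814 × 0.01207 = $215.01498
Hospital District: $17,814 × 0.00078 = $13.89492
Total = $679.42596

$679.43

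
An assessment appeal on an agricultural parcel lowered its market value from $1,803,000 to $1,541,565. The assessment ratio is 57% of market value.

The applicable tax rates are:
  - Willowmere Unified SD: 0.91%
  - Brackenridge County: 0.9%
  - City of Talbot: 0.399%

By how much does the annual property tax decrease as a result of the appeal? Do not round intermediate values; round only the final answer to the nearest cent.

Old assessed value = $1,803,000 × 0.57 = $1,027,710
New assessed value = $1,541,565 × 0.57 = $878,692.05
Combined rate = 0.0091 + 0.009 + 0.00399 = 0.02209
Old tax = $1,027,710 × 0.02209 = $22,702.1139
New tax = $878,692.05 × 0.02209 = $19,410.3073845
Reduction = $22,702.1139 − $19,410.3073845 = $3,291.8065155

$3,291.81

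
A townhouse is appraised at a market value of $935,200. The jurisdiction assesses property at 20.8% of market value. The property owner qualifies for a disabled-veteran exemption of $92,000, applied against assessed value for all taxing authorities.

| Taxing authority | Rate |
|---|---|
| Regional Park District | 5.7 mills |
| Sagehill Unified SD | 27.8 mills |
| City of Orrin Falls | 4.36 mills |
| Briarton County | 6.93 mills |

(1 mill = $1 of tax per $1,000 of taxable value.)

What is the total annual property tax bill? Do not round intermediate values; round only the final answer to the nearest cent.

Assessed value = $935,200 × 0.208 = $194,521.6
Taxable value = $194,521.6 − $92,000 = $102,521.6
Regional Park District: $102,521.6 × 0.0057 = $584.37312
Sagehill Unified SD: $102,521.6 × 0.0278 = $2,850.10048
City of Orrin Falls: $102,521.6 × 0.00436 = $446.994176
Briarton County: $102,521.6 × 0.00693 = $710.474688
Total = $584.37312 + $2,850.10048 + $446.994176 + $710.474688 = $4,591.942464

$4,591.94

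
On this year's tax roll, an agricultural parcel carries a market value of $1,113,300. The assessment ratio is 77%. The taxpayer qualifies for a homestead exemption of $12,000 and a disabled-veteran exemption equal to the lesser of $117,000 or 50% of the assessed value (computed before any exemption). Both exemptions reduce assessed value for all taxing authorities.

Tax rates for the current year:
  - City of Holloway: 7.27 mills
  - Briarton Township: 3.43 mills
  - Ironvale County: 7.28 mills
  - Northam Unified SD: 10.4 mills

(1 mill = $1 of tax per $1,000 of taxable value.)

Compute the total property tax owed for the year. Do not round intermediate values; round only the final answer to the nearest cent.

Assessed value = $1,113,300 × 0.77 = $857,241
Disabled-veteran exemption = min($117,000, 50% × $857,241) = min($117,000, $428,620.5) = $117,000 (dollar cap binds)
Taxable value = $857,241 − $12,000 − $117,000 = $728,241
City of Holloway: $728,241 × 0.00727 = $5,294.31207
Briarton Township: $728,241 × 0.00343 = $2,497.86663
Ironvale County: $728,241 × 0.00728 = $5,301.59448
Northam Unified SD: $728,241 × 0.0104 = $7,573.7064
Total = $20,667.47958

$20,667.48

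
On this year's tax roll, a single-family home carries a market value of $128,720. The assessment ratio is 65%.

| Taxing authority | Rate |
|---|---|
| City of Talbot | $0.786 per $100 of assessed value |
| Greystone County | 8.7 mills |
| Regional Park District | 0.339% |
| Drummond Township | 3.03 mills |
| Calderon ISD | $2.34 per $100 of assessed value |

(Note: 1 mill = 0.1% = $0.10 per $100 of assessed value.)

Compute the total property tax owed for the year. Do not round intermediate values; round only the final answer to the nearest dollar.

$3,881

Assessed value = $128,720 × 0.65 = $83,668
City of Talbot: $83,668 × 0.00786 = $657.63048
Greystone County: $83,668 × 0.0087 = $727.9116
Regional Park District: $83,668 × 0.00339 = $283.63452
Drummond Township: $83,668 × 0.00303 = $253.51404
Calderon ISD: $83,668 × 0.0234 = $1,957.8312
Total = $3,880.52184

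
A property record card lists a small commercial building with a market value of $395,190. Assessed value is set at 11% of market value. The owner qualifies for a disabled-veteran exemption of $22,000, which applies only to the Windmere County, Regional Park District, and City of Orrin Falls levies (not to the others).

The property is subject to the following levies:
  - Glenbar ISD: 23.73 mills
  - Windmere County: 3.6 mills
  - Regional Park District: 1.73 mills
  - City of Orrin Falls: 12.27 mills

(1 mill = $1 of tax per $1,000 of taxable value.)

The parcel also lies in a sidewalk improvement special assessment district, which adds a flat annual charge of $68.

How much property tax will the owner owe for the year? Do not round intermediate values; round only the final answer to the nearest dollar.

Assessed value = $395,190 × 0.11 = $43,470.9
Glenbar ISD: $43,470.9 × 0.02373 = $1,031.564457
Windmere County: ($43,470.9 − $22,000) × 0.0036 = $21,470.9 × 0.0036 = $77.29524
Regional Park District: ($43,470.9 − $22,000) × 0.00173 = $21,470.9 × 0.00173 = $37.144657
City of Orrin Falls: ($43,470.9 − $22,000) × 0.01227 = $21,470.9 × 0.01227 = $263.447943
Levies subtotal = $1,409.452297
Total = $1,409.452297 + $68 = $1,477.452297

$1,477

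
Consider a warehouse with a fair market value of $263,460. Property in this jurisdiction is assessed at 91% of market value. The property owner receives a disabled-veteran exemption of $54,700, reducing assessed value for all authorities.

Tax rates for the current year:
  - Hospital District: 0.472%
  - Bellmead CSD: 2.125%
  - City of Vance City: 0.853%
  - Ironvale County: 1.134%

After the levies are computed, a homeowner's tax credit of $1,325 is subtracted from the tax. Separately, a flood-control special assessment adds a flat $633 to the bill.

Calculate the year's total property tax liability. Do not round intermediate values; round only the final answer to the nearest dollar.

$7,791

Assessed value = $263,460 × 0.91 = $239,748.6
Taxable value = $239,748.6 − $54,700 = $185,048.6
Hospital District: $185,048.6 × 0.00472 = $873.429392
Bellmead CSD: $185,048.6 × 0.02125 = $3,932.28275
City of Vance City: $185,048.6 × 0.00853 = $1,578.464558
Ironvale County: $185,048.6 × 0.01134 = $2,098.451124
Levies subtotal = $8,482.627824
After credit = $8,482.627824 − $1,325 = $7,157.627824
Total = $7,157.627824 + $633 = $7,790.627824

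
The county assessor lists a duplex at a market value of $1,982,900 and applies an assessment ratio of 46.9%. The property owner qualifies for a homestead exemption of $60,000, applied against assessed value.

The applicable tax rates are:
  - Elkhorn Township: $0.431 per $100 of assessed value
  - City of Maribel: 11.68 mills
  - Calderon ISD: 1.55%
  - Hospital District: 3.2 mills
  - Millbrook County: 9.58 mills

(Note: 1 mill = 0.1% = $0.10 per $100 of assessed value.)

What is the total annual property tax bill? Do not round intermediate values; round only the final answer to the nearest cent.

Assessed value = $1,982,900 × 0.469 = $929,980.1
Taxable value = $929,980.1 − $60,000 = $869,980.1
Elkhorn Township: $869,980.1 × 0.00431 = $3,749.614231
City of Maribel: $869,980.1 × 0.01168 = $10,161.367568
Calderon ISD: $869,980.1 × 0.0155 = $13,484.69155
Hospital District: $869,980.1 × 0.0032 = $2,783.93632
Millbrook County: $869,980.1 × 0.00958 = $8,334.409358
Total = $38,514.019027

$38,514.02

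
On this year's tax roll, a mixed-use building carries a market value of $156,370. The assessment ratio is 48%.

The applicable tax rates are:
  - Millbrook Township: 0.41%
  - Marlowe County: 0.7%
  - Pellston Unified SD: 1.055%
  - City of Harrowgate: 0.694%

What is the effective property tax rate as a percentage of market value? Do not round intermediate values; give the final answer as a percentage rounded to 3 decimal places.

1.372%

Assessed value = $156,370 × 0.48 = $75,057.6
Millbrook Township: $75,057.6 × 0.0041 = $307.73616
Marlowe County: $75,057.6 × 0.007 = $525.4032
Pellston Unified SD: $75,057.6 × 0.01055 = $791.85768
City of Harrowgate: $75,057.6 × 0.00694 = $520.899744
Total tax = $2,145.896784
Effective rate = $2,145.896784 ÷ $156,370 = 1.372% of market value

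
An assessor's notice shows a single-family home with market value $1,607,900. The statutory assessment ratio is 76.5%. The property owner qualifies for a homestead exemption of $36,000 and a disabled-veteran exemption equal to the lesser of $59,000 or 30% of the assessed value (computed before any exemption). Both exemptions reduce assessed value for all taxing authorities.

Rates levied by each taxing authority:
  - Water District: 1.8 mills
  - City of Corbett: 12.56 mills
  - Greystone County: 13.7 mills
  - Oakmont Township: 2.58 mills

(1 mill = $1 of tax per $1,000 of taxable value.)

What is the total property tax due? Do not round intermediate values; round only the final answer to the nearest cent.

Assessed value = $1,607,900 × 0.765 = $1,230,043.5
Disabled-veteran exemption = min($59,000, 30% × $1,230,043.5) = min($59,000, $369,013.05) = $59,000 (dollar cap binds)
Taxable value = $1,230,043.5 − $36,000 − $59,000 = $1,135,043.5
Water District: $1,135,043.5 × 0.0018 = $2,043.0783
City of Corbett: $1,135,043.5 × 0.01256 = $14,256.14636
Greystone County: $1,135,043.5 × 0.0137 = $15,550.09595
Oakmont Township: $1,135,043.5 × 0.00258 = $2,928.41223
Total = $34,777.73284

$34,777.73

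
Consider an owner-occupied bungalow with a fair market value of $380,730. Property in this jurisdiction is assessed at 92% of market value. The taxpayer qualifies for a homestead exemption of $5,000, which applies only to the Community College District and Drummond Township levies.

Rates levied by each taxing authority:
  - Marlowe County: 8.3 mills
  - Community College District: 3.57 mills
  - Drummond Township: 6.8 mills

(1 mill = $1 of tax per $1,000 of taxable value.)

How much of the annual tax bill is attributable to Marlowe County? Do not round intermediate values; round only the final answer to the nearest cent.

$2,907.25

Assessed value = $380,730 × 0.92 = $350,271.6
Marlowe County taxable value = $350,271.6 (exemption does not apply)
Marlowe County levy = $350,271.6 × 0.0083 = $2,907.25428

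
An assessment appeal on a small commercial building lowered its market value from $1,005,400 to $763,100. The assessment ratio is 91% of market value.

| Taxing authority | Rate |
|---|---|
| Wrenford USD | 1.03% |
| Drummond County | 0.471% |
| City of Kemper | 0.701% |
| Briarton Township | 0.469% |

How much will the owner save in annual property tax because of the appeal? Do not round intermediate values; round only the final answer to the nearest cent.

$5,889.37

Old assessed value = $1,005,400 × 0.91 = $914,914
New assessed value = $763,100 × 0.91 = $694,421
Combined rate = 0.0103 + 0.00471 + 0.00701 + 0.00469 = 0.02671
Old tax = $914,914 × 0.02671 = $24,437.35294
New tax = $694,421 × 0.02671 = $18,547.98491
Reduction = $24,437.35294 − $18,547.98491 = $5,889.36803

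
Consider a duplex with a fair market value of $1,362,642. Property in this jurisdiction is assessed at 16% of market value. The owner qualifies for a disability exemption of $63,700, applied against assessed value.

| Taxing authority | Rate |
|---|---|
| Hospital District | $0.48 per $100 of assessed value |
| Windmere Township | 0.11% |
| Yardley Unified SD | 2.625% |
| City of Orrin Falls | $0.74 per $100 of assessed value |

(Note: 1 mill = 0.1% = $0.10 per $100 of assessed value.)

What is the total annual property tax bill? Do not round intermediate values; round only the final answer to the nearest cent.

$6,103.46

Assessed value = $1,362,642 × 0.16 = $218,022.72
Taxable value = $218,022.72 − $63,700 = $154,322.72
Hospital District: $154,322.72 × 0.0048 = $740.749056
Windmere Township: $154,322.72 × 0.0011 = $169.754992
Yardley Unified SD: $154,322.72 × 0.02625 = $4,050.9714
City of Orrin Falls: $154,322.72 × 0.0074 = $1,141.988128
Total = $6,103.463576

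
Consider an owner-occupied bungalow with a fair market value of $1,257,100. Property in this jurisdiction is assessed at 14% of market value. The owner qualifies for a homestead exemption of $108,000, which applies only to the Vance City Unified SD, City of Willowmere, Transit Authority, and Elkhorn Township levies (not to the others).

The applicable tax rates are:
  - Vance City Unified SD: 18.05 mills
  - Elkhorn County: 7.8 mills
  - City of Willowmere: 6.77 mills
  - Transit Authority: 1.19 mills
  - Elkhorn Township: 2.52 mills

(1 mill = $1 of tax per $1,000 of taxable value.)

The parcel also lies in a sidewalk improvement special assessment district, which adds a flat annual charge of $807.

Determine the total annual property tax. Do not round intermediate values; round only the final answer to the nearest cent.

$4,119.62

Assessed value = $1,257,100 × 0.14 = $175,994
Vance City Unified SD: ($175,994 − $108,000) × 0.01805 = $67,994 × 0.01805 = $1,227.2917
Elkhorn County: $175,994 × 0.0078 = $1,372.7532
City of Willowmere: ($175,994 − $108,000) × 0.00677 = $67,994 × 0.00677 = $460.31938
Transit Authority: ($175,994 − $108,000) × 0.00119 = $67,994 × 0.00119 = $80.91286
Elkhorn Township: ($175,994 − $108,000) × 0.00252 = $67,994 × 0.00252 = $171.34488
Levies subtotal = $3,312.62202
Total = $3,312.62202 + $807 = $4,119.62202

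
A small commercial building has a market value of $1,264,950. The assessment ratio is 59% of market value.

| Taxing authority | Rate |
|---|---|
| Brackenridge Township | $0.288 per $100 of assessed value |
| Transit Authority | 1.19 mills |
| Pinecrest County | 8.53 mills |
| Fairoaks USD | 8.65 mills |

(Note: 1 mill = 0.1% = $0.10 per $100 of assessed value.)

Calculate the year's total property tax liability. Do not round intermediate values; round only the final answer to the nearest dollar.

$15,859

Assessed value = $1,264,950 × 0.59 = $746,320.5
Brackenridge Township: $746,320.5 × 0.00288 = $2,149.40304
Transit Authority: $746,320.5 × 0.00119 = $888.121395
Pinecrest County: $746,320.5 × 0.00853 = $6,366.113865
Fairoaks USD: $746,320.5 × 0.00865 = $6,455.672325
Total = $15,859.310625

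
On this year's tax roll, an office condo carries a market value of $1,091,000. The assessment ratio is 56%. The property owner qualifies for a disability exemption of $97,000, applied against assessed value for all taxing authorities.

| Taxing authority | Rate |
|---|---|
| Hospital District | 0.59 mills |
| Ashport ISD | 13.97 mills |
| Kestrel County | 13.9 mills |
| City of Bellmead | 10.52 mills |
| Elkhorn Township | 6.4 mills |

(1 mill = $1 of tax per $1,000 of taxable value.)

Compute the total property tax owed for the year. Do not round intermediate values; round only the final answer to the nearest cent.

Assessed value = $1,091,000 × 0.56 = $610,960
Taxable value = $610,960 − $97,000 = $513,960
Hospital District: $513,960 × 0.00059 = $303.2364
Ashport ISD: $513,960 × 0.01397 = $7,180.0212
Kestrel County: $513,960 × 0.0139 = $7,144.044
City of Bellmead: $513,960 × 0.01052 = $5,406.8592
Elkhorn Township: $513,960 × 0.0064 = $3,289.344
Total = $303.2364 + $7,180.0212 + $7,144.044 + $5,406.8592 + $3,289.344 = $23,323.5048

$23,323.50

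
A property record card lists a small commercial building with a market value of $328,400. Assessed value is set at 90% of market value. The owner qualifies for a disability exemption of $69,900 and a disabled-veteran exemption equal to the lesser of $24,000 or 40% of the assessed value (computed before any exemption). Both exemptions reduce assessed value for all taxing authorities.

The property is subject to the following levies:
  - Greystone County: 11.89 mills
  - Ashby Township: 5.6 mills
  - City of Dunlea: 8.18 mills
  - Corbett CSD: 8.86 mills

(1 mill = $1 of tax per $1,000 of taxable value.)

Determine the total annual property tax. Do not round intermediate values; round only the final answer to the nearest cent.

Assessed value = $328,400 × 0.9 = $295,560
Disabled-veteran exemption = min($24,000, 40% × $295,560) = min($24,000, $118,224) = $24,000 (dollar cap binds)
Taxable value = $295,560 − $69,900 − $24,000 = $201,660
Greystone County: $201,660 × 0.01189 = $2,397.7374
Ashby Township: $201,660 × 0.0056 = $1,129.296
City of Dunlea: $201,660 × 0.00818 = $1,649.5788
Corbett CSD: $201,660 × 0.00886 = $1,786.7076
Total = $6,963.3198

$6,963.32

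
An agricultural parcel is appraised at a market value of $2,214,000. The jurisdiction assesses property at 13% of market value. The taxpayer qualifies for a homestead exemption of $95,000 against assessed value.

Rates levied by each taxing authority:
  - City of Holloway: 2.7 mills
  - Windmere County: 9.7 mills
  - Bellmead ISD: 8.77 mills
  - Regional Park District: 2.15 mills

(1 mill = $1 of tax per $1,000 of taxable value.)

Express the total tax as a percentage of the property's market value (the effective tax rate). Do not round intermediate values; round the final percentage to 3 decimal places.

Assessed value = $2,214,000 × 0.13 = $287,820
Taxable value = $287,820 − $95,000 = $192,820
City of Holloway: $192,820 × 0.0027 = $520.614
Windmere County: $192,820 × 0.0097 = $1,870.354
Bellmead ISD: $192,820 × 0.00877 = $1,691.0314
Regional Park District: $192,820 × 0.00215 = $414.563
Total tax = $4,496.5624
Effective rate = $4,496.5624 ÷ $2,214,000 = 0.203% of market value

0.203%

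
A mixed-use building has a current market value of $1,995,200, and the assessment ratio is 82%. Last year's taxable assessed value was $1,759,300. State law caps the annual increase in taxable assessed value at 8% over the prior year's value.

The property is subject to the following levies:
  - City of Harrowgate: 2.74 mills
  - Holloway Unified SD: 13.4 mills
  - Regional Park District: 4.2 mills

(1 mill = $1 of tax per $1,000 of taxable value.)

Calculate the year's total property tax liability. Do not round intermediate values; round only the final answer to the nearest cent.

$33,277.54

Uncapped assessed value = $1,995,200 × 0.82 = $1,636,064
Cap limit = $1,759,300 × 1.08 = $1,900,044
Taxable assessed value = min($1,636,064, $1,900,044) = $1,636,064 (cap does not bind)
City of Harrowgate: $1,636,064 × 0.00274 = $4,482.81536
Holloway Unified SD: $1,636,064 × 0.0134 = $21,923.2576
Regional Park District: $1,636,064 × 0.0042 = $6,871.4688
Total = $33,277.54176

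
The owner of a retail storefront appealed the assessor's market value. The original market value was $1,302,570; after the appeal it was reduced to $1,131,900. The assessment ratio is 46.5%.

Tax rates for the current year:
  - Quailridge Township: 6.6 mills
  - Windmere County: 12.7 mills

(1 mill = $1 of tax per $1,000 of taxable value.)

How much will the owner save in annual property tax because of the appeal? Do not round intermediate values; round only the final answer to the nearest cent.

Old assessed value = $1,302,570 × 0.465 = $605,695.05
New assessed value = $1,131,900 × 0.465 = $526,333.5
Combined rate = 0.0066 + 0.0127 = 0.0193
Old tax = $605,695.05 × 0.0193 = $11,689.914465
New tax = $526,333.5 × 0.0193 = $10,158.23655
Reduction = $11,689.914465 − $10,158.23655 = $1,531.677915

$1,531.68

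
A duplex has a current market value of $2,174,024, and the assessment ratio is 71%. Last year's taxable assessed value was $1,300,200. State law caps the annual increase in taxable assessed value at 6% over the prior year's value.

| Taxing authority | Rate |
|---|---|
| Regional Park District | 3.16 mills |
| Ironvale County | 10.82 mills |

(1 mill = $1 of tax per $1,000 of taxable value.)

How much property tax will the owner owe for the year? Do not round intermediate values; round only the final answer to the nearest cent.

$19,267.40

Uncapped assessed value = $2,174,024 × 0.71 = $1,543,557.04
Cap limit = $1,300,200 × 1.06 = $1,378,212
Taxable assessed value = min($1,543,557.04, $1,378,212) = $1,378,212 (cap binds)
Regional Park District: $1,378,212 × 0.00316 = $4,355.14992
Ironvale County: $1,378,212 × 0.01082 = $14,912.25384
Total = $19,267.40376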